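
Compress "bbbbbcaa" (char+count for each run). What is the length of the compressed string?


Input: bbbbbcaa
Runs:
  'b' x 5 => "b5"
  'c' x 1 => "c1"
  'a' x 2 => "a2"
Compressed: "b5c1a2"
Compressed length: 6

6


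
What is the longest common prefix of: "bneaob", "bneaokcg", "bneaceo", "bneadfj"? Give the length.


Words: bneaob, bneaokcg, bneaceo, bneadfj
  Position 0: all 'b' => match
  Position 1: all 'n' => match
  Position 2: all 'e' => match
  Position 3: all 'a' => match
  Position 4: ('o', 'o', 'c', 'd') => mismatch, stop
LCP = "bnea" (length 4)

4


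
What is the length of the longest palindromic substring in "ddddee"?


Input: "ddddee"
Checking substrings for palindromes:
  [0:4] "dddd" (len 4) => palindrome
  [0:3] "ddd" (len 3) => palindrome
  [1:4] "ddd" (len 3) => palindrome
  [0:2] "dd" (len 2) => palindrome
  [1:3] "dd" (len 2) => palindrome
  [2:4] "dd" (len 2) => palindrome
Longest palindromic substring: "dddd" with length 4

4


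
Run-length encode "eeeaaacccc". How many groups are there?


Input: eeeaaacccc
Scanning for consecutive runs:
  Group 1: 'e' x 3 (positions 0-2)
  Group 2: 'a' x 3 (positions 3-5)
  Group 3: 'c' x 4 (positions 6-9)
Total groups: 3

3


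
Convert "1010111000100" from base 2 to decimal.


Input: "1010111000100" in base 2
Positional expansion:
  Digit '1' (value 1) x 2^12 = 4096
  Digit '0' (value 0) x 2^11 = 0
  Digit '1' (value 1) x 2^10 = 1024
  Digit '0' (value 0) x 2^9 = 0
  Digit '1' (value 1) x 2^8 = 256
  Digit '1' (value 1) x 2^7 = 128
  Digit '1' (value 1) x 2^6 = 64
  Digit '0' (value 0) x 2^5 = 0
  Digit '0' (value 0) x 2^4 = 0
  Digit '0' (value 0) x 2^3 = 0
  Digit '1' (value 1) x 2^2 = 4
  Digit '0' (value 0) x 2^1 = 0
  Digit '0' (value 0) x 2^0 = 0
Sum = 5572

5572


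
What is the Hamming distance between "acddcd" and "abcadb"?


Comparing "acddcd" and "abcadb" position by position:
  Position 0: 'a' vs 'a' => same
  Position 1: 'c' vs 'b' => differ
  Position 2: 'd' vs 'c' => differ
  Position 3: 'd' vs 'a' => differ
  Position 4: 'c' vs 'd' => differ
  Position 5: 'd' vs 'b' => differ
Total differences (Hamming distance): 5

5


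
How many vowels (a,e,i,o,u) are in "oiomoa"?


Input: oiomoa
Checking each character:
  'o' at position 0: vowel (running total: 1)
  'i' at position 1: vowel (running total: 2)
  'o' at position 2: vowel (running total: 3)
  'm' at position 3: consonant
  'o' at position 4: vowel (running total: 4)
  'a' at position 5: vowel (running total: 5)
Total vowels: 5

5


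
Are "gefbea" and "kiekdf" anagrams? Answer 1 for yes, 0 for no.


Strings: "gefbea", "kiekdf"
Sorted first:  abeefg
Sorted second: defikk
Differ at position 0: 'a' vs 'd' => not anagrams

0


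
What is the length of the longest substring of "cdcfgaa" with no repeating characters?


Input: "cdcfgaa"
Sliding window (track last position of each char):
  Position 0 ('c'): window [0,0] length 1 -- new best
  Position 1 ('d'): window [0,1] length 2 -- new best
  Position 2 ('c'): repeat (last at 0), move window start to 1
  Position 2 ('c'): window [1,2] length 2
  Position 3 ('f'): window [1,3] length 3 -- new best
  Position 4 ('g'): window [1,4] length 4 -- new best
  Position 5 ('a'): window [1,5] length 5 -- new best
  Position 6 ('a'): repeat (last at 5), move window start to 6
  Position 6 ('a'): window [6,6] length 1
Longest substring with no repeats: "dcfga" with length 5

5


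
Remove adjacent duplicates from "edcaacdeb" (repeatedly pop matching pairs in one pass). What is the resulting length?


Input: edcaacdeb
Stack-based adjacent duplicate removal:
  Read 'e': push. Stack: e
  Read 'd': push. Stack: ed
  Read 'c': push. Stack: edc
  Read 'a': push. Stack: edca
  Read 'a': matches stack top 'a' => pop. Stack: edc
  Read 'c': matches stack top 'c' => pop. Stack: ed
  Read 'd': matches stack top 'd' => pop. Stack: e
  Read 'e': matches stack top 'e' => pop. Stack: (empty)
  Read 'b': push. Stack: b
Final stack: "b" (length 1)

1


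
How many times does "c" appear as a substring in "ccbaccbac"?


Searching for "c" in "ccbaccbac"
Scanning each position:
  Position 0: "c" => MATCH
  Position 1: "c" => MATCH
  Position 2: "b" => no
  Position 3: "a" => no
  Position 4: "c" => MATCH
  Position 5: "c" => MATCH
  Position 6: "b" => no
  Position 7: "a" => no
  Position 8: "c" => MATCH
Total occurrences: 5

5


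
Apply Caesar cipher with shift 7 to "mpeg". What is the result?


Caesar cipher: shift "mpeg" by 7
  'm' (pos 12) + 7 = pos 19 = 't'
  'p' (pos 15) + 7 = pos 22 = 'w'
  'e' (pos 4) + 7 = pos 11 = 'l'
  'g' (pos 6) + 7 = pos 13 = 'n'
Result: twln

twln


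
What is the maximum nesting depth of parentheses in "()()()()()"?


Input: "()()()()()"
Tracking depth:
  Position 0 '(': depth becomes 1
  Position 1 ')': depth becomes 0
  Position 2 '(': depth becomes 1
  Position 3 ')': depth becomes 0
  Position 4 '(': depth becomes 1
  Position 5 ')': depth becomes 0
  Position 6 '(': depth becomes 1
  Position 7 ')': depth becomes 0
  Position 8 '(': depth becomes 1
  Position 9 ')': depth becomes 0
Maximum depth reached: 1

1


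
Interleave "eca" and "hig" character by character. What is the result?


Interleaving "eca" and "hig":
  Position 0: 'e' from first, 'h' from second => "eh"
  Position 1: 'c' from first, 'i' from second => "ci"
  Position 2: 'a' from first, 'g' from second => "ag"
Result: ehciag

ehciag


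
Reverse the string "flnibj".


Input: flnibj
Reading characters right to left:
  Position 5: 'j'
  Position 4: 'b'
  Position 3: 'i'
  Position 2: 'n'
  Position 1: 'l'
  Position 0: 'f'
Reversed: jbinlf

jbinlf


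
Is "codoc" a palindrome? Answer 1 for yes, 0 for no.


Input: codoc
Reversed: codoc
  Compare pos 0 ('c') with pos 4 ('c'): match
  Compare pos 1 ('o') with pos 3 ('o'): match
Result: palindrome

1


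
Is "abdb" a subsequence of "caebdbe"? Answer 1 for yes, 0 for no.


Check if "abdb" is a subsequence of "caebdbe"
Greedy scan:
  Position 0 ('c'): no match needed
  Position 1 ('a'): matches sub[0] = 'a'
  Position 2 ('e'): no match needed
  Position 3 ('b'): matches sub[1] = 'b'
  Position 4 ('d'): matches sub[2] = 'd'
  Position 5 ('b'): matches sub[3] = 'b'
  Position 6 ('e'): no match needed
All 4 characters matched => is a subsequence

1


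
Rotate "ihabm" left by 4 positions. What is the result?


Input: "ihabm", rotate left by 4
First 4 characters: "ihab"
Remaining characters: "m"
Concatenate remaining + first: "m" + "ihab" = "mihab"

mihab


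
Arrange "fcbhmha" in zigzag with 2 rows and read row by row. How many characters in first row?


Zigzag "fcbhmha" into 2 rows:
Placing characters:
  'f' => row 0
  'c' => row 1
  'b' => row 0
  'h' => row 1
  'm' => row 0
  'h' => row 1
  'a' => row 0
Rows:
  Row 0: "fbma"
  Row 1: "chh"
First row length: 4

4


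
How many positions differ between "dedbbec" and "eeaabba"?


Comparing "dedbbec" and "eeaabba" position by position:
  Position 0: 'd' vs 'e' => DIFFER
  Position 1: 'e' vs 'e' => same
  Position 2: 'd' vs 'a' => DIFFER
  Position 3: 'b' vs 'a' => DIFFER
  Position 4: 'b' vs 'b' => same
  Position 5: 'e' vs 'b' => DIFFER
  Position 6: 'c' vs 'a' => DIFFER
Positions that differ: 5

5


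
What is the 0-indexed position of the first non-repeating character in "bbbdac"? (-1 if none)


Input: bbbdac
Character frequencies:
  'a': 1
  'b': 3
  'c': 1
  'd': 1
Scanning left to right for freq == 1:
  Position 0 ('b'): freq=3, skip
  Position 1 ('b'): freq=3, skip
  Position 2 ('b'): freq=3, skip
  Position 3 ('d'): unique! => answer = 3

3


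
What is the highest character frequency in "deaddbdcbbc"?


Input: deaddbdcbbc
Character counts:
  'a': 1
  'b': 3
  'c': 2
  'd': 4
  'e': 1
Maximum frequency: 4

4


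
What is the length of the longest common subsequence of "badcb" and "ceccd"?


LCS of "badcb" and "ceccd"
DP table:
           c    e    c    c    d
      0    0    0    0    0    0
  b   0    0    0    0    0    0
  a   0    0    0    0    0    0
  d   0    0    0    0    0    1
  c   0    1    1    1    1    1
  b   0    1    1    1    1    1
LCS length = dp[5][5] = 1

1


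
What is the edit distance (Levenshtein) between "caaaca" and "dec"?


Computing edit distance: "caaaca" -> "dec"
DP table:
           d    e    c
      0    1    2    3
  c   1    1    2    2
  a   2    2    2    3
  a   3    3    3    3
  a   4    4    4    4
  c   5    5    5    4
  a   6    6    6    5
Edit distance = dp[6][3] = 5

5


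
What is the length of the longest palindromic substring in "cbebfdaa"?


Input: "cbebfdaa"
Checking substrings for palindromes:
  [1:4] "beb" (len 3) => palindrome
  [6:8] "aa" (len 2) => palindrome
Longest palindromic substring: "beb" with length 3

3


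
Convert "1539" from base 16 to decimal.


Input: "1539" in base 16
Positional expansion:
  Digit '1' (value 1) x 16^3 = 4096
  Digit '5' (value 5) x 16^2 = 1280
  Digit '3' (value 3) x 16^1 = 48
  Digit '9' (value 9) x 16^0 = 9
Sum = 5433

5433


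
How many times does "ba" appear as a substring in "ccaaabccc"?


Searching for "ba" in "ccaaabccc"
Scanning each position:
  Position 0: "cc" => no
  Position 1: "ca" => no
  Position 2: "aa" => no
  Position 3: "aa" => no
  Position 4: "ab" => no
  Position 5: "bc" => no
  Position 6: "cc" => no
  Position 7: "cc" => no
Total occurrences: 0

0


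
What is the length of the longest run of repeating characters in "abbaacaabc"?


Input: "abbaacaabc"
Scanning for longest run:
  Position 1 ('b'): new char, reset run to 1
  Position 2 ('b'): continues run of 'b', length=2
  Position 3 ('a'): new char, reset run to 1
  Position 4 ('a'): continues run of 'a', length=2
  Position 5 ('c'): new char, reset run to 1
  Position 6 ('a'): new char, reset run to 1
  Position 7 ('a'): continues run of 'a', length=2
  Position 8 ('b'): new char, reset run to 1
  Position 9 ('c'): new char, reset run to 1
Longest run: 'b' with length 2

2


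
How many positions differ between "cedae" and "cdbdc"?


Comparing "cedae" and "cdbdc" position by position:
  Position 0: 'c' vs 'c' => same
  Position 1: 'e' vs 'd' => DIFFER
  Position 2: 'd' vs 'b' => DIFFER
  Position 3: 'a' vs 'd' => DIFFER
  Position 4: 'e' vs 'c' => DIFFER
Positions that differ: 4

4


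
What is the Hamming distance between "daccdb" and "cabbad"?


Comparing "daccdb" and "cabbad" position by position:
  Position 0: 'd' vs 'c' => differ
  Position 1: 'a' vs 'a' => same
  Position 2: 'c' vs 'b' => differ
  Position 3: 'c' vs 'b' => differ
  Position 4: 'd' vs 'a' => differ
  Position 5: 'b' vs 'd' => differ
Total differences (Hamming distance): 5

5


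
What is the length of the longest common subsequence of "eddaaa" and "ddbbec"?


LCS of "eddaaa" and "ddbbec"
DP table:
           d    d    b    b    e    c
      0    0    0    0    0    0    0
  e   0    0    0    0    0    1    1
  d   0    1    1    1    1    1    1
  d   0    1    2    2    2    2    2
  a   0    1    2    2    2    2    2
  a   0    1    2    2    2    2    2
  a   0    1    2    2    2    2    2
LCS length = dp[6][6] = 2

2


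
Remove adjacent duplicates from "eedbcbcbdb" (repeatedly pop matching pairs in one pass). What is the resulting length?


Input: eedbcbcbdb
Stack-based adjacent duplicate removal:
  Read 'e': push. Stack: e
  Read 'e': matches stack top 'e' => pop. Stack: (empty)
  Read 'd': push. Stack: d
  Read 'b': push. Stack: db
  Read 'c': push. Stack: dbc
  Read 'b': push. Stack: dbcb
  Read 'c': push. Stack: dbcbc
  Read 'b': push. Stack: dbcbcb
  Read 'd': push. Stack: dbcbcbd
  Read 'b': push. Stack: dbcbcbdb
Final stack: "dbcbcbdb" (length 8)

8


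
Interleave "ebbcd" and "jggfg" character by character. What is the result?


Interleaving "ebbcd" and "jggfg":
  Position 0: 'e' from first, 'j' from second => "ej"
  Position 1: 'b' from first, 'g' from second => "bg"
  Position 2: 'b' from first, 'g' from second => "bg"
  Position 3: 'c' from first, 'f' from second => "cf"
  Position 4: 'd' from first, 'g' from second => "dg"
Result: ejbgbgcfdg

ejbgbgcfdg


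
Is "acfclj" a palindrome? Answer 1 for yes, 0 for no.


Input: acfclj
Reversed: jlcfca
  Compare pos 0 ('a') with pos 5 ('j'): MISMATCH
  Compare pos 1 ('c') with pos 4 ('l'): MISMATCH
  Compare pos 2 ('f') with pos 3 ('c'): MISMATCH
Result: not a palindrome

0


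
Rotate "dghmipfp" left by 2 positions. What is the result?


Input: "dghmipfp", rotate left by 2
First 2 characters: "dg"
Remaining characters: "hmipfp"
Concatenate remaining + first: "hmipfp" + "dg" = "hmipfpdg"

hmipfpdg


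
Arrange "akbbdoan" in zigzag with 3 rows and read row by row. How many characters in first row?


Zigzag "akbbdoan" into 3 rows:
Placing characters:
  'a' => row 0
  'k' => row 1
  'b' => row 2
  'b' => row 1
  'd' => row 0
  'o' => row 1
  'a' => row 2
  'n' => row 1
Rows:
  Row 0: "ad"
  Row 1: "kbon"
  Row 2: "ba"
First row length: 2

2


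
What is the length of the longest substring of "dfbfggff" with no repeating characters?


Input: "dfbfggff"
Sliding window (track last position of each char):
  Position 0 ('d'): window [0,0] length 1 -- new best
  Position 1 ('f'): window [0,1] length 2 -- new best
  Position 2 ('b'): window [0,2] length 3 -- new best
  Position 3 ('f'): repeat (last at 1), move window start to 2
  Position 3 ('f'): window [2,3] length 2
  Position 4 ('g'): window [2,4] length 3
  Position 5 ('g'): repeat (last at 4), move window start to 5
  Position 5 ('g'): window [5,5] length 1
  Position 6 ('f'): window [5,6] length 2
  Position 7 ('f'): repeat (last at 6), move window start to 7
  Position 7 ('f'): window [7,7] length 1
Longest substring with no repeats: "dfb" with length 3

3


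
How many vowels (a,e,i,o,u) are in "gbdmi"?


Input: gbdmi
Checking each character:
  'g' at position 0: consonant
  'b' at position 1: consonant
  'd' at position 2: consonant
  'm' at position 3: consonant
  'i' at position 4: vowel (running total: 1)
Total vowels: 1

1


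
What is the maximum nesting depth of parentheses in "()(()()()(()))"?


Input: "()(()()()(()))"
Tracking depth:
  Position 0 '(': depth becomes 1
  Position 1 ')': depth becomes 0
  Position 2 '(': depth becomes 1
  Position 3 '(': depth becomes 2
  Position 4 ')': depth becomes 1
  Position 5 '(': depth becomes 2
  Position 6 ')': depth becomes 1
  Position 7 '(': depth becomes 2
  Position 8 ')': depth becomes 1
  Position 9 '(': depth becomes 2
  Position 10 '(': depth becomes 3
  Position 11 ')': depth becomes 2
  Position 12 ')': depth becomes 1
  Position 13 ')': depth becomes 0
Maximum depth reached: 3

3


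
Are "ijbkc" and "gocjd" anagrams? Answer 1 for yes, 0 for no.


Strings: "ijbkc", "gocjd"
Sorted first:  bcijk
Sorted second: cdgjo
Differ at position 0: 'b' vs 'c' => not anagrams

0


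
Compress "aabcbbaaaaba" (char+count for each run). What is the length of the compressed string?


Input: aabcbbaaaaba
Runs:
  'a' x 2 => "a2"
  'b' x 1 => "b1"
  'c' x 1 => "c1"
  'b' x 2 => "b2"
  'a' x 4 => "a4"
  'b' x 1 => "b1"
  'a' x 1 => "a1"
Compressed: "a2b1c1b2a4b1a1"
Compressed length: 14

14


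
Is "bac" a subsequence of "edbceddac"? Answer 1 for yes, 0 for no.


Check if "bac" is a subsequence of "edbceddac"
Greedy scan:
  Position 0 ('e'): no match needed
  Position 1 ('d'): no match needed
  Position 2 ('b'): matches sub[0] = 'b'
  Position 3 ('c'): no match needed
  Position 4 ('e'): no match needed
  Position 5 ('d'): no match needed
  Position 6 ('d'): no match needed
  Position 7 ('a'): matches sub[1] = 'a'
  Position 8 ('c'): matches sub[2] = 'c'
All 3 characters matched => is a subsequence

1


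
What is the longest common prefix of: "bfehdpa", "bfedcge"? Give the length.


Words: bfehdpa, bfedcge
  Position 0: all 'b' => match
  Position 1: all 'f' => match
  Position 2: all 'e' => match
  Position 3: ('h', 'd') => mismatch, stop
LCP = "bfe" (length 3)

3


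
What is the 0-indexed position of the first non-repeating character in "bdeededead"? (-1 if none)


Input: bdeededead
Character frequencies:
  'a': 1
  'b': 1
  'd': 4
  'e': 4
Scanning left to right for freq == 1:
  Position 0 ('b'): unique! => answer = 0

0


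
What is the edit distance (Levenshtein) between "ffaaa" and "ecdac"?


Computing edit distance: "ffaaa" -> "ecdac"
DP table:
           e    c    d    a    c
      0    1    2    3    4    5
  f   1    1    2    3    4    5
  f   2    2    2    3    4    5
  a   3    3    3    3    3    4
  a   4    4    4    4    3    4
  a   5    5    5    5    4    4
Edit distance = dp[5][5] = 4

4


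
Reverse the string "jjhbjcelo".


Input: jjhbjcelo
Reading characters right to left:
  Position 8: 'o'
  Position 7: 'l'
  Position 6: 'e'
  Position 5: 'c'
  Position 4: 'j'
  Position 3: 'b'
  Position 2: 'h'
  Position 1: 'j'
  Position 0: 'j'
Reversed: olecjbhjj

olecjbhjj


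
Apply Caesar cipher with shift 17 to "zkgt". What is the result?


Caesar cipher: shift "zkgt" by 17
  'z' (pos 25) + 17 = pos 16 = 'q'
  'k' (pos 10) + 17 = pos 1 = 'b'
  'g' (pos 6) + 17 = pos 23 = 'x'
  't' (pos 19) + 17 = pos 10 = 'k'
Result: qbxk

qbxk


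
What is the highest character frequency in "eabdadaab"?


Input: eabdadaab
Character counts:
  'a': 4
  'b': 2
  'd': 2
  'e': 1
Maximum frequency: 4

4


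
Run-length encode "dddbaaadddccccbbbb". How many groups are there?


Input: dddbaaadddccccbbbb
Scanning for consecutive runs:
  Group 1: 'd' x 3 (positions 0-2)
  Group 2: 'b' x 1 (positions 3-3)
  Group 3: 'a' x 3 (positions 4-6)
  Group 4: 'd' x 3 (positions 7-9)
  Group 5: 'c' x 4 (positions 10-13)
  Group 6: 'b' x 4 (positions 14-17)
Total groups: 6

6


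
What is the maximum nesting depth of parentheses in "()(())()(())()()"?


Input: "()(())()(())()()"
Tracking depth:
  Position 0 '(': depth becomes 1
  Position 1 ')': depth becomes 0
  Position 2 '(': depth becomes 1
  Position 3 '(': depth becomes 2
  Position 4 ')': depth becomes 1
  Position 5 ')': depth becomes 0
  Position 6 '(': depth becomes 1
  Position 7 ')': depth becomes 0
  Position 8 '(': depth becomes 1
  Position 9 '(': depth becomes 2
  Position 10 ')': depth becomes 1
  Position 11 ')': depth becomes 0
  Position 12 '(': depth becomes 1
  Position 13 ')': depth becomes 0
  Position 14 '(': depth becomes 1
  Position 15 ')': depth becomes 0
Maximum depth reached: 2

2


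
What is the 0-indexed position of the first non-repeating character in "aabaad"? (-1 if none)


Input: aabaad
Character frequencies:
  'a': 4
  'b': 1
  'd': 1
Scanning left to right for freq == 1:
  Position 0 ('a'): freq=4, skip
  Position 1 ('a'): freq=4, skip
  Position 2 ('b'): unique! => answer = 2

2


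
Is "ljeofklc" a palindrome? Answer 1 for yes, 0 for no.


Input: ljeofklc
Reversed: clkfoejl
  Compare pos 0 ('l') with pos 7 ('c'): MISMATCH
  Compare pos 1 ('j') with pos 6 ('l'): MISMATCH
  Compare pos 2 ('e') with pos 5 ('k'): MISMATCH
  Compare pos 3 ('o') with pos 4 ('f'): MISMATCH
Result: not a palindrome

0


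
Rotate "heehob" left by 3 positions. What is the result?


Input: "heehob", rotate left by 3
First 3 characters: "hee"
Remaining characters: "hob"
Concatenate remaining + first: "hob" + "hee" = "hobhee"

hobhee


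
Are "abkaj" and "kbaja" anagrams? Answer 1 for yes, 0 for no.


Strings: "abkaj", "kbaja"
Sorted first:  aabjk
Sorted second: aabjk
Sorted forms match => anagrams

1


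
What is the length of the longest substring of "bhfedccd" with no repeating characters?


Input: "bhfedccd"
Sliding window (track last position of each char):
  Position 0 ('b'): window [0,0] length 1 -- new best
  Position 1 ('h'): window [0,1] length 2 -- new best
  Position 2 ('f'): window [0,2] length 3 -- new best
  Position 3 ('e'): window [0,3] length 4 -- new best
  Position 4 ('d'): window [0,4] length 5 -- new best
  Position 5 ('c'): window [0,5] length 6 -- new best
  Position 6 ('c'): repeat (last at 5), move window start to 6
  Position 6 ('c'): window [6,6] length 1
  Position 7 ('d'): window [6,7] length 2
Longest substring with no repeats: "bhfedc" with length 6

6


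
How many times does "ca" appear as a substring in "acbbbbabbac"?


Searching for "ca" in "acbbbbabbac"
Scanning each position:
  Position 0: "ac" => no
  Position 1: "cb" => no
  Position 2: "bb" => no
  Position 3: "bb" => no
  Position 4: "bb" => no
  Position 5: "ba" => no
  Position 6: "ab" => no
  Position 7: "bb" => no
  Position 8: "ba" => no
  Position 9: "ac" => no
Total occurrences: 0

0


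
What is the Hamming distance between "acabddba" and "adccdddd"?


Comparing "acabddba" and "adccdddd" position by position:
  Position 0: 'a' vs 'a' => same
  Position 1: 'c' vs 'd' => differ
  Position 2: 'a' vs 'c' => differ
  Position 3: 'b' vs 'c' => differ
  Position 4: 'd' vs 'd' => same
  Position 5: 'd' vs 'd' => same
  Position 6: 'b' vs 'd' => differ
  Position 7: 'a' vs 'd' => differ
Total differences (Hamming distance): 5

5


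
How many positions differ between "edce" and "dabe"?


Comparing "edce" and "dabe" position by position:
  Position 0: 'e' vs 'd' => DIFFER
  Position 1: 'd' vs 'a' => DIFFER
  Position 2: 'c' vs 'b' => DIFFER
  Position 3: 'e' vs 'e' => same
Positions that differ: 3

3


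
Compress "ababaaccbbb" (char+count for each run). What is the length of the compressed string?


Input: ababaaccbbb
Runs:
  'a' x 1 => "a1"
  'b' x 1 => "b1"
  'a' x 1 => "a1"
  'b' x 1 => "b1"
  'a' x 2 => "a2"
  'c' x 2 => "c2"
  'b' x 3 => "b3"
Compressed: "a1b1a1b1a2c2b3"
Compressed length: 14

14


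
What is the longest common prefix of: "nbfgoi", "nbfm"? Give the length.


Words: nbfgoi, nbfm
  Position 0: all 'n' => match
  Position 1: all 'b' => match
  Position 2: all 'f' => match
  Position 3: ('g', 'm') => mismatch, stop
LCP = "nbf" (length 3)

3


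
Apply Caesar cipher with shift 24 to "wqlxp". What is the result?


Caesar cipher: shift "wqlxp" by 24
  'w' (pos 22) + 24 = pos 20 = 'u'
  'q' (pos 16) + 24 = pos 14 = 'o'
  'l' (pos 11) + 24 = pos 9 = 'j'
  'x' (pos 23) + 24 = pos 21 = 'v'
  'p' (pos 15) + 24 = pos 13 = 'n'
Result: uojvn

uojvn


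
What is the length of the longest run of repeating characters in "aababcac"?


Input: "aababcac"
Scanning for longest run:
  Position 1 ('a'): continues run of 'a', length=2
  Position 2 ('b'): new char, reset run to 1
  Position 3 ('a'): new char, reset run to 1
  Position 4 ('b'): new char, reset run to 1
  Position 5 ('c'): new char, reset run to 1
  Position 6 ('a'): new char, reset run to 1
  Position 7 ('c'): new char, reset run to 1
Longest run: 'a' with length 2

2


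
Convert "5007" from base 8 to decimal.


Input: "5007" in base 8
Positional expansion:
  Digit '5' (value 5) x 8^3 = 2560
  Digit '0' (value 0) x 8^2 = 0
  Digit '0' (value 0) x 8^1 = 0
  Digit '7' (value 7) x 8^0 = 7
Sum = 2567

2567


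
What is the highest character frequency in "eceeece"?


Input: eceeece
Character counts:
  'c': 2
  'e': 5
Maximum frequency: 5

5


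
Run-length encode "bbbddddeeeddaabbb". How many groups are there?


Input: bbbddddeeeddaabbb
Scanning for consecutive runs:
  Group 1: 'b' x 3 (positions 0-2)
  Group 2: 'd' x 4 (positions 3-6)
  Group 3: 'e' x 3 (positions 7-9)
  Group 4: 'd' x 2 (positions 10-11)
  Group 5: 'a' x 2 (positions 12-13)
  Group 6: 'b' x 3 (positions 14-16)
Total groups: 6

6


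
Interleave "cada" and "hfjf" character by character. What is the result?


Interleaving "cada" and "hfjf":
  Position 0: 'c' from first, 'h' from second => "ch"
  Position 1: 'a' from first, 'f' from second => "af"
  Position 2: 'd' from first, 'j' from second => "dj"
  Position 3: 'a' from first, 'f' from second => "af"
Result: chafdjaf

chafdjaf


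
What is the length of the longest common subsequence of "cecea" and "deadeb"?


LCS of "cecea" and "deadeb"
DP table:
           d    e    a    d    e    b
      0    0    0    0    0    0    0
  c   0    0    0    0    0    0    0
  e   0    0    1    1    1    1    1
  c   0    0    1    1    1    1    1
  e   0    0    1    1    1    2    2
  a   0    0    1    2    2    2    2
LCS length = dp[5][6] = 2

2


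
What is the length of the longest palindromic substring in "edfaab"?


Input: "edfaab"
Checking substrings for palindromes:
  [3:5] "aa" (len 2) => palindrome
Longest palindromic substring: "aa" with length 2

2


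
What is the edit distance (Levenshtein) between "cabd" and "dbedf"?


Computing edit distance: "cabd" -> "dbedf"
DP table:
           d    b    e    d    f
      0    1    2    3    4    5
  c   1    1    2    3    4    5
  a   2    2    2    3    4    5
  b   3    3    2    3    4    5
  d   4    3    3    3    3    4
Edit distance = dp[4][5] = 4

4


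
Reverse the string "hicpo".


Input: hicpo
Reading characters right to left:
  Position 4: 'o'
  Position 3: 'p'
  Position 2: 'c'
  Position 1: 'i'
  Position 0: 'h'
Reversed: opcih

opcih


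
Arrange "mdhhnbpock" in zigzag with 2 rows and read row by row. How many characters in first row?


Zigzag "mdhhnbpock" into 2 rows:
Placing characters:
  'm' => row 0
  'd' => row 1
  'h' => row 0
  'h' => row 1
  'n' => row 0
  'b' => row 1
  'p' => row 0
  'o' => row 1
  'c' => row 0
  'k' => row 1
Rows:
  Row 0: "mhnpc"
  Row 1: "dhbok"
First row length: 5

5


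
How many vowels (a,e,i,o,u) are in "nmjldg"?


Input: nmjldg
Checking each character:
  'n' at position 0: consonant
  'm' at position 1: consonant
  'j' at position 2: consonant
  'l' at position 3: consonant
  'd' at position 4: consonant
  'g' at position 5: consonant
Total vowels: 0

0


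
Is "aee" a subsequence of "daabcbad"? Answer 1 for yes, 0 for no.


Check if "aee" is a subsequence of "daabcbad"
Greedy scan:
  Position 0 ('d'): no match needed
  Position 1 ('a'): matches sub[0] = 'a'
  Position 2 ('a'): no match needed
  Position 3 ('b'): no match needed
  Position 4 ('c'): no match needed
  Position 5 ('b'): no match needed
  Position 6 ('a'): no match needed
  Position 7 ('d'): no match needed
Only matched 1/3 characters => not a subsequence

0


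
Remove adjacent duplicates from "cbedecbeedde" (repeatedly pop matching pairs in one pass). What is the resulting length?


Input: cbedecbeedde
Stack-based adjacent duplicate removal:
  Read 'c': push. Stack: c
  Read 'b': push. Stack: cb
  Read 'e': push. Stack: cbe
  Read 'd': push. Stack: cbed
  Read 'e': push. Stack: cbede
  Read 'c': push. Stack: cbedec
  Read 'b': push. Stack: cbedecb
  Read 'e': push. Stack: cbedecbe
  Read 'e': matches stack top 'e' => pop. Stack: cbedecb
  Read 'd': push. Stack: cbedecbd
  Read 'd': matches stack top 'd' => pop. Stack: cbedecb
  Read 'e': push. Stack: cbedecbe
Final stack: "cbedecbe" (length 8)

8


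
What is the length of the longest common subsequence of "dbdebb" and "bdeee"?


LCS of "dbdebb" and "bdeee"
DP table:
           b    d    e    e    e
      0    0    0    0    0    0
  d   0    0    1    1    1    1
  b   0    1    1    1    1    1
  d   0    1    2    2    2    2
  e   0    1    2    3    3    3
  b   0    1    2    3    3    3
  b   0    1    2    3    3    3
LCS length = dp[6][5] = 3

3


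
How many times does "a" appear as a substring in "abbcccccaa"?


Searching for "a" in "abbcccccaa"
Scanning each position:
  Position 0: "a" => MATCH
  Position 1: "b" => no
  Position 2: "b" => no
  Position 3: "c" => no
  Position 4: "c" => no
  Position 5: "c" => no
  Position 6: "c" => no
  Position 7: "c" => no
  Position 8: "a" => MATCH
  Position 9: "a" => MATCH
Total occurrences: 3

3


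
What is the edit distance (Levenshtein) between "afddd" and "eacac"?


Computing edit distance: "afddd" -> "eacac"
DP table:
           e    a    c    a    c
      0    1    2    3    4    5
  a   1    1    1    2    3    4
  f   2    2    2    2    3    4
  d   3    3    3    3    3    4
  d   4    4    4    4    4    4
  d   5    5    5    5    5    5
Edit distance = dp[5][5] = 5

5


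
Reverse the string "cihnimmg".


Input: cihnimmg
Reading characters right to left:
  Position 7: 'g'
  Position 6: 'm'
  Position 5: 'm'
  Position 4: 'i'
  Position 3: 'n'
  Position 2: 'h'
  Position 1: 'i'
  Position 0: 'c'
Reversed: gmminhic

gmminhic


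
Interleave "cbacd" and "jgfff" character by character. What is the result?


Interleaving "cbacd" and "jgfff":
  Position 0: 'c' from first, 'j' from second => "cj"
  Position 1: 'b' from first, 'g' from second => "bg"
  Position 2: 'a' from first, 'f' from second => "af"
  Position 3: 'c' from first, 'f' from second => "cf"
  Position 4: 'd' from first, 'f' from second => "df"
Result: cjbgafcfdf

cjbgafcfdf


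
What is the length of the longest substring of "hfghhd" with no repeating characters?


Input: "hfghhd"
Sliding window (track last position of each char):
  Position 0 ('h'): window [0,0] length 1 -- new best
  Position 1 ('f'): window [0,1] length 2 -- new best
  Position 2 ('g'): window [0,2] length 3 -- new best
  Position 3 ('h'): repeat (last at 0), move window start to 1
  Position 3 ('h'): window [1,3] length 3
  Position 4 ('h'): repeat (last at 3), move window start to 4
  Position 4 ('h'): window [4,4] length 1
  Position 5 ('d'): window [4,5] length 2
Longest substring with no repeats: "hfg" with length 3

3


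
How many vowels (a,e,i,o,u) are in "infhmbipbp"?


Input: infhmbipbp
Checking each character:
  'i' at position 0: vowel (running total: 1)
  'n' at position 1: consonant
  'f' at position 2: consonant
  'h' at position 3: consonant
  'm' at position 4: consonant
  'b' at position 5: consonant
  'i' at position 6: vowel (running total: 2)
  'p' at position 7: consonant
  'b' at position 8: consonant
  'p' at position 9: consonant
Total vowels: 2

2


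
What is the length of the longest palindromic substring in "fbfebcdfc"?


Input: "fbfebcdfc"
Checking substrings for palindromes:
  [0:3] "fbf" (len 3) => palindrome
Longest palindromic substring: "fbf" with length 3

3


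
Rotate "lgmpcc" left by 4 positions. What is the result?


Input: "lgmpcc", rotate left by 4
First 4 characters: "lgmp"
Remaining characters: "cc"
Concatenate remaining + first: "cc" + "lgmp" = "cclgmp"

cclgmp


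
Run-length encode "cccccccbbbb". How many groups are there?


Input: cccccccbbbb
Scanning for consecutive runs:
  Group 1: 'c' x 7 (positions 0-6)
  Group 2: 'b' x 4 (positions 7-10)
Total groups: 2

2


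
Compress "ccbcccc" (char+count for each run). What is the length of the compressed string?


Input: ccbcccc
Runs:
  'c' x 2 => "c2"
  'b' x 1 => "b1"
  'c' x 4 => "c4"
Compressed: "c2b1c4"
Compressed length: 6

6


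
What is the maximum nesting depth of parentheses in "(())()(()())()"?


Input: "(())()(()())()"
Tracking depth:
  Position 0 '(': depth becomes 1
  Position 1 '(': depth becomes 2
  Position 2 ')': depth becomes 1
  Position 3 ')': depth becomes 0
  Position 4 '(': depth becomes 1
  Position 5 ')': depth becomes 0
  Position 6 '(': depth becomes 1
  Position 7 '(': depth becomes 2
  Position 8 ')': depth becomes 1
  Position 9 '(': depth becomes 2
  Position 10 ')': depth becomes 1
  Position 11 ')': depth becomes 0
  Position 12 '(': depth becomes 1
  Position 13 ')': depth becomes 0
Maximum depth reached: 2

2


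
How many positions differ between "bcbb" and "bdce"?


Comparing "bcbb" and "bdce" position by position:
  Position 0: 'b' vs 'b' => same
  Position 1: 'c' vs 'd' => DIFFER
  Position 2: 'b' vs 'c' => DIFFER
  Position 3: 'b' vs 'e' => DIFFER
Positions that differ: 3

3


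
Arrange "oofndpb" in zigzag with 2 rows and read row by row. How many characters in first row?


Zigzag "oofndpb" into 2 rows:
Placing characters:
  'o' => row 0
  'o' => row 1
  'f' => row 0
  'n' => row 1
  'd' => row 0
  'p' => row 1
  'b' => row 0
Rows:
  Row 0: "ofdb"
  Row 1: "onp"
First row length: 4

4


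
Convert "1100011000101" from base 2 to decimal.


Input: "1100011000101" in base 2
Positional expansion:
  Digit '1' (value 1) x 2^12 = 4096
  Digit '1' (value 1) x 2^11 = 2048
  Digit '0' (value 0) x 2^10 = 0
  Digit '0' (value 0) x 2^9 = 0
  Digit '0' (value 0) x 2^8 = 0
  Digit '1' (value 1) x 2^7 = 128
  Digit '1' (value 1) x 2^6 = 64
  Digit '0' (value 0) x 2^5 = 0
  Digit '0' (value 0) x 2^4 = 0
  Digit '0' (value 0) x 2^3 = 0
  Digit '1' (value 1) x 2^2 = 4
  Digit '0' (value 0) x 2^1 = 0
  Digit '1' (value 1) x 2^0 = 1
Sum = 6341

6341


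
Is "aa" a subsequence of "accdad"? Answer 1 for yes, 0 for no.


Check if "aa" is a subsequence of "accdad"
Greedy scan:
  Position 0 ('a'): matches sub[0] = 'a'
  Position 1 ('c'): no match needed
  Position 2 ('c'): no match needed
  Position 3 ('d'): no match needed
  Position 4 ('a'): matches sub[1] = 'a'
  Position 5 ('d'): no match needed
All 2 characters matched => is a subsequence

1


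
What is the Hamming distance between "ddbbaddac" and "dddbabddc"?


Comparing "ddbbaddac" and "dddbabddc" position by position:
  Position 0: 'd' vs 'd' => same
  Position 1: 'd' vs 'd' => same
  Position 2: 'b' vs 'd' => differ
  Position 3: 'b' vs 'b' => same
  Position 4: 'a' vs 'a' => same
  Position 5: 'd' vs 'b' => differ
  Position 6: 'd' vs 'd' => same
  Position 7: 'a' vs 'd' => differ
  Position 8: 'c' vs 'c' => same
Total differences (Hamming distance): 3

3


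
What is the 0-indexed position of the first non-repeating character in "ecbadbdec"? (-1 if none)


Input: ecbadbdec
Character frequencies:
  'a': 1
  'b': 2
  'c': 2
  'd': 2
  'e': 2
Scanning left to right for freq == 1:
  Position 0 ('e'): freq=2, skip
  Position 1 ('c'): freq=2, skip
  Position 2 ('b'): freq=2, skip
  Position 3 ('a'): unique! => answer = 3

3


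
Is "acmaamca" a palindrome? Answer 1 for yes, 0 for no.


Input: acmaamca
Reversed: acmaamca
  Compare pos 0 ('a') with pos 7 ('a'): match
  Compare pos 1 ('c') with pos 6 ('c'): match
  Compare pos 2 ('m') with pos 5 ('m'): match
  Compare pos 3 ('a') with pos 4 ('a'): match
Result: palindrome

1


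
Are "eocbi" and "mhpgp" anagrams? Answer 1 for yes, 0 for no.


Strings: "eocbi", "mhpgp"
Sorted first:  bceio
Sorted second: ghmpp
Differ at position 0: 'b' vs 'g' => not anagrams

0


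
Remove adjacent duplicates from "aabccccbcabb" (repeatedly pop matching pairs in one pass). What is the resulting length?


Input: aabccccbcabb
Stack-based adjacent duplicate removal:
  Read 'a': push. Stack: a
  Read 'a': matches stack top 'a' => pop. Stack: (empty)
  Read 'b': push. Stack: b
  Read 'c': push. Stack: bc
  Read 'c': matches stack top 'c' => pop. Stack: b
  Read 'c': push. Stack: bc
  Read 'c': matches stack top 'c' => pop. Stack: b
  Read 'b': matches stack top 'b' => pop. Stack: (empty)
  Read 'c': push. Stack: c
  Read 'a': push. Stack: ca
  Read 'b': push. Stack: cab
  Read 'b': matches stack top 'b' => pop. Stack: ca
Final stack: "ca" (length 2)

2


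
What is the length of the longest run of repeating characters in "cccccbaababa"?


Input: "cccccbaababa"
Scanning for longest run:
  Position 1 ('c'): continues run of 'c', length=2
  Position 2 ('c'): continues run of 'c', length=3
  Position 3 ('c'): continues run of 'c', length=4
  Position 4 ('c'): continues run of 'c', length=5
  Position 5 ('b'): new char, reset run to 1
  Position 6 ('a'): new char, reset run to 1
  Position 7 ('a'): continues run of 'a', length=2
  Position 8 ('b'): new char, reset run to 1
  Position 9 ('a'): new char, reset run to 1
  Position 10 ('b'): new char, reset run to 1
  Position 11 ('a'): new char, reset run to 1
Longest run: 'c' with length 5

5


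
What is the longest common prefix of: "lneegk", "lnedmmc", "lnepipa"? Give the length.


Words: lneegk, lnedmmc, lnepipa
  Position 0: all 'l' => match
  Position 1: all 'n' => match
  Position 2: all 'e' => match
  Position 3: ('e', 'd', 'p') => mismatch, stop
LCP = "lne" (length 3)

3


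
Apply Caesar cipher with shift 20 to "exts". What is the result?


Caesar cipher: shift "exts" by 20
  'e' (pos 4) + 20 = pos 24 = 'y'
  'x' (pos 23) + 20 = pos 17 = 'r'
  't' (pos 19) + 20 = pos 13 = 'n'
  's' (pos 18) + 20 = pos 12 = 'm'
Result: yrnm

yrnm


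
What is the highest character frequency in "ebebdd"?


Input: ebebdd
Character counts:
  'b': 2
  'd': 2
  'e': 2
Maximum frequency: 2

2


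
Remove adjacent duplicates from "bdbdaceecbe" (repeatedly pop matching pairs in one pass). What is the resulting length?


Input: bdbdaceecbe
Stack-based adjacent duplicate removal:
  Read 'b': push. Stack: b
  Read 'd': push. Stack: bd
  Read 'b': push. Stack: bdb
  Read 'd': push. Stack: bdbd
  Read 'a': push. Stack: bdbda
  Read 'c': push. Stack: bdbdac
  Read 'e': push. Stack: bdbdace
  Read 'e': matches stack top 'e' => pop. Stack: bdbdac
  Read 'c': matches stack top 'c' => pop. Stack: bdbda
  Read 'b': push. Stack: bdbdab
  Read 'e': push. Stack: bdbdabe
Final stack: "bdbdabe" (length 7)

7


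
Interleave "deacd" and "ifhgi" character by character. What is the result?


Interleaving "deacd" and "ifhgi":
  Position 0: 'd' from first, 'i' from second => "di"
  Position 1: 'e' from first, 'f' from second => "ef"
  Position 2: 'a' from first, 'h' from second => "ah"
  Position 3: 'c' from first, 'g' from second => "cg"
  Position 4: 'd' from first, 'i' from second => "di"
Result: diefahcgdi

diefahcgdi


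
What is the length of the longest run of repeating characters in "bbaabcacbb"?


Input: "bbaabcacbb"
Scanning for longest run:
  Position 1 ('b'): continues run of 'b', length=2
  Position 2 ('a'): new char, reset run to 1
  Position 3 ('a'): continues run of 'a', length=2
  Position 4 ('b'): new char, reset run to 1
  Position 5 ('c'): new char, reset run to 1
  Position 6 ('a'): new char, reset run to 1
  Position 7 ('c'): new char, reset run to 1
  Position 8 ('b'): new char, reset run to 1
  Position 9 ('b'): continues run of 'b', length=2
Longest run: 'b' with length 2

2


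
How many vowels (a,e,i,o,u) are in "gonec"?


Input: gonec
Checking each character:
  'g' at position 0: consonant
  'o' at position 1: vowel (running total: 1)
  'n' at position 2: consonant
  'e' at position 3: vowel (running total: 2)
  'c' at position 4: consonant
Total vowels: 2

2


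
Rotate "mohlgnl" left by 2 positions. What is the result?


Input: "mohlgnl", rotate left by 2
First 2 characters: "mo"
Remaining characters: "hlgnl"
Concatenate remaining + first: "hlgnl" + "mo" = "hlgnlmo"

hlgnlmo


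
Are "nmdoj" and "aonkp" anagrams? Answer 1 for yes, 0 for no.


Strings: "nmdoj", "aonkp"
Sorted first:  djmno
Sorted second: aknop
Differ at position 0: 'd' vs 'a' => not anagrams

0


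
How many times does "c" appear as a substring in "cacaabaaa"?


Searching for "c" in "cacaabaaa"
Scanning each position:
  Position 0: "c" => MATCH
  Position 1: "a" => no
  Position 2: "c" => MATCH
  Position 3: "a" => no
  Position 4: "a" => no
  Position 5: "b" => no
  Position 6: "a" => no
  Position 7: "a" => no
  Position 8: "a" => no
Total occurrences: 2

2


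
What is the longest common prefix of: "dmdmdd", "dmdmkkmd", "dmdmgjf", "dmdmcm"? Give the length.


Words: dmdmdd, dmdmkkmd, dmdmgjf, dmdmcm
  Position 0: all 'd' => match
  Position 1: all 'm' => match
  Position 2: all 'd' => match
  Position 3: all 'm' => match
  Position 4: ('d', 'k', 'g', 'c') => mismatch, stop
LCP = "dmdm" (length 4)

4


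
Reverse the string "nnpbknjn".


Input: nnpbknjn
Reading characters right to left:
  Position 7: 'n'
  Position 6: 'j'
  Position 5: 'n'
  Position 4: 'k'
  Position 3: 'b'
  Position 2: 'p'
  Position 1: 'n'
  Position 0: 'n'
Reversed: njnkbpnn

njnkbpnn


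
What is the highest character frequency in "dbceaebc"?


Input: dbceaebc
Character counts:
  'a': 1
  'b': 2
  'c': 2
  'd': 1
  'e': 2
Maximum frequency: 2

2


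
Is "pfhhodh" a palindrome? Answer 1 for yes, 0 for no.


Input: pfhhodh
Reversed: hdohhfp
  Compare pos 0 ('p') with pos 6 ('h'): MISMATCH
  Compare pos 1 ('f') with pos 5 ('d'): MISMATCH
  Compare pos 2 ('h') with pos 4 ('o'): MISMATCH
Result: not a palindrome

0
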